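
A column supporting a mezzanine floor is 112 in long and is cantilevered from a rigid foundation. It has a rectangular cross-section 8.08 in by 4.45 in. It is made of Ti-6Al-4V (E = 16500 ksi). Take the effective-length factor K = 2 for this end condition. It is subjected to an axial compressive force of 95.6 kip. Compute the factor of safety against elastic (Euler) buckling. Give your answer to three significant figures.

Buckling occurs about the weak axis: I_min = h·b³/12 with b = 4.45 in (the shorter side).
I_min = 8.08×4.45³/12 = 59.33 in⁴
Effective length L_e = K·L = 2 × 112 = 224.0 in
P_cr = π²EI / L_e² = π² × 16500×10³ × 59.33 / 224.0² = 1.926×10^5 lb
Factor of safety n = P_cr / P = 192.57 / 95.6 = 2.01

n ≈ 2.01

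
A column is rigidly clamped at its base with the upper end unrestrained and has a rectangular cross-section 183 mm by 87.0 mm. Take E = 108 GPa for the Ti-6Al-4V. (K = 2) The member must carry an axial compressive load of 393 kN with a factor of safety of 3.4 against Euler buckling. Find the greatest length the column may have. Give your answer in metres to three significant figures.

L_max ≈ 1.42 m

Buckling occurs about the weak axis: I_min = h·b³/12 with b = 87.0 mm (the shorter side).
I_min = 183×87.0³/12 = 1.004×10^7 mm⁴
I = 1.004×10^-5 m⁴
Required critical load P_cr = n·P = 3.4 × 393 = 1336 kN = 1.336×10^6 N
From P_cr = π²EI/(K·L)²:  L = (1/K)·√(π²EI/P_cr) = (1/2)·√(π²×1.08×10^11×1.004×10^-5/1.336×10^6)
L = 1.42 m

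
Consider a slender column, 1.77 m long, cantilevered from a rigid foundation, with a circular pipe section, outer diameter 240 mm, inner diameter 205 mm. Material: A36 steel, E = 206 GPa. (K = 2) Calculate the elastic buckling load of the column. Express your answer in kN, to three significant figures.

d_o = 240 mm, d_i = 205 mm
I = π(d_o⁴ − d_i⁴)/64 = π(240⁴ − 205.0⁴)/64 = 7.617×10^7 mm⁴
I = 7.617×10^7 mm⁴ = 7.617×10^-5 m⁴
Effective length L_e = K·L = 2 × 1.77 = 3.540 m
P_cr = π²EI / L_e² = π² × 206×10⁹ × 7.617×10^-5 / 3.540² = 1.236×10^7 N

P_cr ≈ 12400 kN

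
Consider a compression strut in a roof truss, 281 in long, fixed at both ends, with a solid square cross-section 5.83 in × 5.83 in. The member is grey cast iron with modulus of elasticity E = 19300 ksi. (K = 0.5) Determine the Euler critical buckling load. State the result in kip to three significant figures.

P_cr ≈ 929 kip

I = a⁴/12 = 5.83⁴/12 = 96.27 in⁴
Effective length L_e = K·L = 0.5 × 281 = 140.5 in
P_cr = π²EI / L_e² = π² × 19300×10³ × 96.27 / 140.5² = 9.290×10^5 lb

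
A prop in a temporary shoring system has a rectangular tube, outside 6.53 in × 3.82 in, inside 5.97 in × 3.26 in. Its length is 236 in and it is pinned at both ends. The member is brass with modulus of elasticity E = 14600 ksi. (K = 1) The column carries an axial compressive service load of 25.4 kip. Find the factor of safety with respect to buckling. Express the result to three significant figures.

Weak-axis I_min = (h_o·b_o³ − h_i·b_i³)/12 with b_o = 3.82, b_i = 3.260 in (shorter outer/inner sides).
I_min = (6.53×3.82³ − 5.970×3.260³)/12 = 13.10 in⁴
Effective length L_e = K·L = 1 × 236 = 236.0 in
P_cr = π²EI / L_e² = π² × 14600×10³ × 13.10 / 236.0² = 3.388×10^4 lb
Factor of safety n = P_cr / P = 33.885 / 25.4 = 1.33

n ≈ 1.33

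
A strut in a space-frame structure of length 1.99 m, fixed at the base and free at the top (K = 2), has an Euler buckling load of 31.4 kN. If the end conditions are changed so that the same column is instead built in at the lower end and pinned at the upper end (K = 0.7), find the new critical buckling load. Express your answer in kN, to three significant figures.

P_cr ≈ 256 kN

P_cr ∝ 1/K², so P_cr,new = P_cr,old × (K_old/K_new)² = 31.4 × (2/0.7)²
= 31.4 × 8.163 = 256 kN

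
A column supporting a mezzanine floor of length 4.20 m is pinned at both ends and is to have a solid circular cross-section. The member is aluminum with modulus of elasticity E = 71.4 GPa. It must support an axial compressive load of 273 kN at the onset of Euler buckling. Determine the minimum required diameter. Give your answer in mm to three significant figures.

L_e = K·L = 1 × 4.20 = 4.200 m
Required I = P_cr·L_e²/(π²E) = 2.730×10^5 × 4.200² / (π² × 7.14×10^10) = 6.834×10^-6 m⁴
I_req = 6.834×10^6 mm⁴
Solid circle: I = πd⁴/64  ⇒  d = (64I/π)^(1/4) = (64×6.834×10^6/π)^(1/4) = 109 mm

d ≈ 109 mm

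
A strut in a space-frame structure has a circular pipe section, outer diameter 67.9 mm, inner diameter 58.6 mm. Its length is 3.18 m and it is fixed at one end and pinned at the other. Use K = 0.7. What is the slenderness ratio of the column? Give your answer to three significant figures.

d_o = 67.9 mm, d_i = 58.6 mm
I = π(d_o⁴ − d_i⁴)/64 = π(67.9⁴ − 58.60⁴)/64 = 4.646×10^5 mm⁴
A = 924.0 mm²;  r_min = √(I/A) = √(4.646×10^5/924.0) = 22.42 mm
L_e = K·L = 0.7 × 3.18 m = 2.226 m = 2226.0 mm
λ = L_e / r_min = 2226.0 / 22.42 = 99.3

λ ≈ 99.3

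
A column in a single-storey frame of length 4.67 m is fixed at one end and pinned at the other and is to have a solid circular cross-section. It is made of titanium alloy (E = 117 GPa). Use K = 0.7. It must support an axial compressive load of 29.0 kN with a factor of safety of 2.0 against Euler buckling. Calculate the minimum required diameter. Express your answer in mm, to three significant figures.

Required P_cr = n·P = 2.0 × 29.0 = 58.00 kN
L_e = K·L = 0.7 × 4.67 = 3.269 m
Required I = P_cr·L_e²/(π²E) = 5.800×10^4 × 3.269² / (π² × 1.17×10^11) = 5.368×10^-7 m⁴
I_req = 5.368×10^5 mm⁴
Solid circle: I = πd⁴/64  ⇒  d = (64I/π)^(1/4) = (64×5.368×10^5/π)^(1/4) = 57.5 mm

d ≈ 57.5 mm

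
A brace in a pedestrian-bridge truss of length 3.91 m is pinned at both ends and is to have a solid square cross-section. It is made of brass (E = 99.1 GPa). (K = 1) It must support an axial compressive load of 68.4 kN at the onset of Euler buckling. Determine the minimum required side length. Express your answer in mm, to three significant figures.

L_e = K·L = 1 × 3.91 = 3.910 m
Required I = P_cr·L_e²/(π²E) = 6.840×10^4 × 3.910² / (π² × 9.91×10^10) = 1.069×10^-6 m⁴
I_req = 1.069×10^6 mm⁴
Solid square: I = a⁴/12  ⇒  a = (12I)^(1/4) = (12×1.069×10^6)^(1/4) = 59.8 mm

a ≈ 59.8 mm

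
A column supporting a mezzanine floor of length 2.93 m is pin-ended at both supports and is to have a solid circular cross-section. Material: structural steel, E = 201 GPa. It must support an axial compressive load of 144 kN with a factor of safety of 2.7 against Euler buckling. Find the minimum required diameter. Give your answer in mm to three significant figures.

Required P_cr = n·P = 2.7 × 144 = 388.8 kN
L_e = K·L = 1 × 2.93 = 2.930 m
Required I = P_cr·L_e²/(π²E) = 3.888×10^5 × 2.930² / (π² × 2.01×10^11) = 1.683×10^-6 m⁴
I_req = 1.683×10^6 mm⁴
Solid circle: I = πd⁴/64  ⇒  d = (64I/π)^(1/4) = (64×1.683×10^6/π)^(1/4) = 76.5 mm

d ≈ 76.5 mm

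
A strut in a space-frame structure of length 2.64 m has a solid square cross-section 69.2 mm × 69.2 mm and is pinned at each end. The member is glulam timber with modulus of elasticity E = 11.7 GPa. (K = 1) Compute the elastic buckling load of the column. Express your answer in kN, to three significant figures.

I = a⁴/12 = 69.2⁴/12 = 1.911×10^6 mm⁴
I = 1.911×10^6 mm⁴ = 1.911×10^-6 m⁴
Effective length L_e = K·L = 1 × 2.64 = 2.640 m
P_cr = π²EI / L_e² = π² × 11.7×10⁹ × 1.911×10^-6 / 2.640² = 3.166×10^4 N

P_cr ≈ 31.7 kN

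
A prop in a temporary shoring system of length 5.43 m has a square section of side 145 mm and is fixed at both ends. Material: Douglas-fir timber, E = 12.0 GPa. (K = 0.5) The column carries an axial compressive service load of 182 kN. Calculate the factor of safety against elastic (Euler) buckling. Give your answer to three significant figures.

I = a⁴/12 = 145⁴/12 = 3.684×10^7 mm⁴
I = 3.684×10^7 mm⁴ = 3.684×10^-5 m⁴
Effective length L_e = K·L = 0.5 × 5.43 = 2.715 m
P_cr = π²EI / L_e² = π² × 12.0×10⁹ × 3.684×10^-5 / 2.715² = 5.919×10^5 N
Factor of safety n = P_cr / P = 591.88 / 182 = 3.25

n ≈ 3.25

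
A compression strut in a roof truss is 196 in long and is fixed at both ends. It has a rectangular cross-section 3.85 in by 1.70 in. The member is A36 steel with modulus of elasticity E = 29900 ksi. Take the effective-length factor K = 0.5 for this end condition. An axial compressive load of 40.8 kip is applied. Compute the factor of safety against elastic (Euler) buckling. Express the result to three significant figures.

Buckling occurs about the weak axis: I_min = h·b³/12 with b = 1.70 in (the shorter side).
I_min = 3.85×1.70³/12 = 1.576 in⁴
Effective length L_e = K·L = 0.5 × 196 = 98.00 in
P_cr = π²EI / L_e² = π² × 29900×10³ × 1.576 / 98.00² = 4.843×10^4 lb
Factor of safety n = P_cr / P = 48.433 / 40.8 = 1.19

n ≈ 1.19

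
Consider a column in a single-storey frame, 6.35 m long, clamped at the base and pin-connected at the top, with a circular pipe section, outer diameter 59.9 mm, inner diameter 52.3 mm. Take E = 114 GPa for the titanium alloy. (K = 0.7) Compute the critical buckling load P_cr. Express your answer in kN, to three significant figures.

d_o = 59.9 mm, d_i = 52.3 mm
I = π(d_o⁴ − d_i⁴)/64 = π(59.9⁴ − 52.30⁴)/64 = 2.647×10^5 mm⁴
I = 2.647×10^5 mm⁴ = 2.647×10^-7 m⁴
Effective length L_e = K·L = 0.7 × 6.35 = 4.445 m
P_cr = π²EI / L_e² = π² × 114×10⁹ × 2.647×10^-7 / 4.445² = 1.507×10^4 N

P_cr ≈ 15.1 kN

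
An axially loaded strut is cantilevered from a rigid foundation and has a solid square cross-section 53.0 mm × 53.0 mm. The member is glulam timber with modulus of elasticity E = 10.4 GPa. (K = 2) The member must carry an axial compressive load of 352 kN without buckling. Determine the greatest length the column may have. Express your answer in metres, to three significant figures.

L_max ≈ 0.219 m

I = a⁴/12 = 53.0⁴/12 = 6.575×10^5 mm⁴
I = 6.575×10^-7 m⁴
At the buckling limit P_cr = P = 3.520×10^5 N
From P_cr = π²EI/(K·L)²:  L = (1/K)·√(π²EI/P_cr) = (1/2)·√(π²×1.04×10^10×6.575×10^-7/3.520×10^5)
L = 0.219 m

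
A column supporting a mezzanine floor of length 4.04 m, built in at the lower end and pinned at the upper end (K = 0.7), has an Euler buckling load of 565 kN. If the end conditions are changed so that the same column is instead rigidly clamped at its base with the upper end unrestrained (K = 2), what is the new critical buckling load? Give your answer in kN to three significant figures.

P_cr ∝ 1/K², so P_cr,new = P_cr,old × (K_old/K_new)² = 565 × (0.7/2)²
= 565 × 0.1225 = 69.2 kN

P_cr ≈ 69.2 kN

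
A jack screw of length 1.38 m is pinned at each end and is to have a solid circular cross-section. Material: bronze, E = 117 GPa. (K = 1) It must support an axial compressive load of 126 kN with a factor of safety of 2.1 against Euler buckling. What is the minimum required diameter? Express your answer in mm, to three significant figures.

Required P_cr = n·P = 2.1 × 126 = 264.6 kN
L_e = K·L = 1 × 1.38 = 1.380 m
Required I = P_cr·L_e²/(π²E) = 2.646×10^5 × 1.380² / (π² × 1.17×10^11) = 4.364×10^-7 m⁴
I_req = 4.364×10^5 mm⁴
Solid circle: I = πd⁴/64  ⇒  d = (64I/π)^(1/4) = (64×4.364×10^5/π)^(1/4) = 54.6 mm

d ≈ 54.6 mm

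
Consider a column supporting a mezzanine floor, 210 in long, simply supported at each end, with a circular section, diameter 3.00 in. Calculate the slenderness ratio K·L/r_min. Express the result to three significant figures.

λ ≈ 280

I = πd⁴/64 = π×3.00⁴/64 = 3.976 in⁴
A = 7.069 in²;  r_min = √(I/A) = √(3.976/7.069) = 0.7500 in
L_e = K·L = 1 × 210 = 210.0 in
λ = L_e / r_min = 210.00 / 0.7500 = 280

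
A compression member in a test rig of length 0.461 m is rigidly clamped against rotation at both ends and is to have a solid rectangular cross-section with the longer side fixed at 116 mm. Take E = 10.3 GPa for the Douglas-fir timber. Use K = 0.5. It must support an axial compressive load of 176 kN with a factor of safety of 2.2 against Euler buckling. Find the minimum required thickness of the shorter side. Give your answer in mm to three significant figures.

b ≈ 27.6 mm

Required P_cr = n·P = 2.2 × 176 = 387.2 kN
L_e = K·L = 0.5 × 0.461 = 0.2305 m
Required I = P_cr·L_e²/(π²E) = 3.872×10^5 × 0.2305² / (π² × 1.03×10^10) = 2.024×10^-7 m⁴
I_req = 2.024×10^5 mm⁴
Rectangle, weak axis: I_min = h·b³/12 with h = 116 mm fixed  ⇒  b = (12I/h)^(1/3) = 27.6 mm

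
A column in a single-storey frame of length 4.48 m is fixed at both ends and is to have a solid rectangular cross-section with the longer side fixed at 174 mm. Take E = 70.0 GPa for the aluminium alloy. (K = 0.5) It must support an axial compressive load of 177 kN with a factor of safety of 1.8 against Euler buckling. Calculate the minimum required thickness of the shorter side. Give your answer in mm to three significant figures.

Required P_cr = n·P = 1.8 × 177 = 318.6 kN
L_e = K·L = 0.5 × 4.48 = 2.240 m
Required I = P_cr·L_e²/(π²E) = 3.186×10^5 × 2.240² / (π² × 7.00×10^10) = 2.314×10^-6 m⁴
I_req = 2.314×10^6 mm⁴
Rectangle, weak axis: I_min = h·b³/12 with h = 174 mm fixed  ⇒  b = (12I/h)^(1/3) = 54.2 mm

b ≈ 54.2 mm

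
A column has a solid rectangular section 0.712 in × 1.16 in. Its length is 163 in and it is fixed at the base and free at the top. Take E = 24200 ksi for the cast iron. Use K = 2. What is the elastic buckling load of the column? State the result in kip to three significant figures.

P_cr ≈ 0.0784 kip

Buckling occurs about the weak axis: I_min = h·b³/12 with b = 0.712 in (the shorter side).
I_min = 1.16×0.712³/12 = 3.489×10^-2 in⁴
Effective length L_e = K·L = 2 × 163 = 326.0 in
P_cr = π²EI / L_e² = π² × 24200×10³ × 3.489×10^-2 / 326.0² = 78.41 lb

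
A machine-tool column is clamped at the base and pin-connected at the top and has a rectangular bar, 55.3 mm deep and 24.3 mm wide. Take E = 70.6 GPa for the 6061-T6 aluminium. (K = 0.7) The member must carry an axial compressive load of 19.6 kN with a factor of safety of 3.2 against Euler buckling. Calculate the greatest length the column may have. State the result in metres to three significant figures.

L_max ≈ 1.22 m

Buckling occurs about the weak axis: I_min = h·b³/12 with b = 24.3 mm (the shorter side).
I_min = 55.3×24.3³/12 = 6.612×10^4 mm⁴
I = 6.612×10^-8 m⁴
Required critical load P_cr = n·P = 3.2 × 19.6 = 62.72 kN = 6.272×10^4 N
From P_cr = π²EI/(K·L)²:  L = (1/K)·√(π²EI/P_cr) = (1/0.7)·√(π²×7.06×10^10×6.612×10^-8/6.272×10^4)
L = 1.22 m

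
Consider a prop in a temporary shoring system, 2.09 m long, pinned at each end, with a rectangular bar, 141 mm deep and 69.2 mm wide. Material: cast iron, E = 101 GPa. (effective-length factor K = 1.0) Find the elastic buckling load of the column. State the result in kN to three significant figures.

Buckling occurs about the weak axis: I_min = h·b³/12 with b = 69.2 mm (the shorter side).
I_min = 141×69.2³/12 = 3.894×10^6 mm⁴
I = 3.894×10^6 mm⁴ = 3.894×10^-6 m⁴
Effective length L_e = K·L = 1 × 2.09 = 2.090 m
P_cr = π²EI / L_e² = π² × 101×10⁹ × 3.894×10^-6 / 2.090² = 8.886×10^5 N

P_cr ≈ 889 kN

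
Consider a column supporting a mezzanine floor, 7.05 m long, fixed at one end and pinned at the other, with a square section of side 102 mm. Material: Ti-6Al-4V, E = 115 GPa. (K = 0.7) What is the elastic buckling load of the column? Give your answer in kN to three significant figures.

P_cr ≈ 420 kN

I = a⁴/12 = 102⁴/12 = 9.020×10^6 mm⁴
I = 9.020×10^6 mm⁴ = 9.020×10^-6 m⁴
Effective length L_e = K·L = 0.7 × 7.05 = 4.935 m
P_cr = π²EI / L_e² = π² × 115×10⁹ × 9.020×10^-6 / 4.935² = 4.204×10^5 N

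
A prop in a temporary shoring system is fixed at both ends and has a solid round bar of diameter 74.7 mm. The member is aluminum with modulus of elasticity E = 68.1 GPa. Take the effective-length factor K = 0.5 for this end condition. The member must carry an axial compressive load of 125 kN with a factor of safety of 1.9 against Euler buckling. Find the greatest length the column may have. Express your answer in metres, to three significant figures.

L_max ≈ 4.16 m

I = πd⁴/64 = π×74.7⁴/64 = 1.528×10^6 mm⁴
I = 1.528×10^-6 m⁴
Required critical load P_cr = n·P = 1.9 × 125 = 237.5 kN = 2.375×10^5 N
From P_cr = π²EI/(K·L)²:  L = (1/K)·√(π²EI/P_cr) = (1/0.5)·√(π²×6.81×10^10×1.528×10^-6/2.375×10^5)
L = 4.16 m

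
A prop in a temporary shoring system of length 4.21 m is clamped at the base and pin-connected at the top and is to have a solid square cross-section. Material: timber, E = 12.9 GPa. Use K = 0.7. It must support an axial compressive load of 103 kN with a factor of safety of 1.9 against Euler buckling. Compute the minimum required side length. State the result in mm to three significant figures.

Required P_cr = n·P = 1.9 × 103 = 195.7 kN
L_e = K·L = 0.7 × 4.21 = 2.947 m
Required I = P_cr·L_e²/(π²E) = 1.957×10^5 × 2.947² / (π² × 1.29×10^10) = 1.335×10^-5 m⁴
I_req = 1.335×10^7 mm⁴
Solid square: I = a⁴/12  ⇒  a = (12I)^(1/4) = (12×1.335×10^7)^(1/4) = 113 mm

a ≈ 113 mm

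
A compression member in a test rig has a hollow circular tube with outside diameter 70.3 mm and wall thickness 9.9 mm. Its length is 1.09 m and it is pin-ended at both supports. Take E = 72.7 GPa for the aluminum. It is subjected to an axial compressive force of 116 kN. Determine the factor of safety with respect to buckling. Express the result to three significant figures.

Inner diameter d_i = 70.3 − 2×9.9 = 50.50 mm
I = π(d_o⁴ − d_i⁴)/64 = π(70.3⁴ − 50.50⁴)/64 = 8.797×10^5 mm⁴
I = 8.797×10^5 mm⁴ = 8.797×10^-7 m⁴
Effective length L_e = K·L = 1 × 1.09 = 1.090 m
P_cr = π²EI / L_e² = π² × 72.7×10⁹ × 8.797×10^-7 / 1.090² = 5.313×10^5 N
Factor of safety n = P_cr / P = 531.25 / 116 = 4.58

n ≈ 4.58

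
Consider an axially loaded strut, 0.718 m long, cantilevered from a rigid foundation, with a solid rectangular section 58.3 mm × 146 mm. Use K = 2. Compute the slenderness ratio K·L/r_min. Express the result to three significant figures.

For a rectangle r_min = b/√12 = 58.3/√12 = 16.83 mm
L_e = K·L = 2 × 0.718 m = 1.436 m = 1436.0 mm
λ = L_e / r_min = 1436.0 / 16.83 = 85.3

λ ≈ 85.3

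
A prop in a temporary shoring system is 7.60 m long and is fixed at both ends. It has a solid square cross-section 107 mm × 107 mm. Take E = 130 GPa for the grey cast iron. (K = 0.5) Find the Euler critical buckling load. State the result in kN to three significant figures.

I = a⁴/12 = 107⁴/12 = 1.092×10^7 mm⁴
I = 1.092×10^7 mm⁴ = 1.092×10^-5 m⁴
Effective length L_e = K·L = 0.5 × 7.60 = 3.800 m
P_cr = π²EI / L_e² = π² × 130×10⁹ × 1.092×10^-5 / 3.800² = 9.706×10^5 N

P_cr ≈ 971 kN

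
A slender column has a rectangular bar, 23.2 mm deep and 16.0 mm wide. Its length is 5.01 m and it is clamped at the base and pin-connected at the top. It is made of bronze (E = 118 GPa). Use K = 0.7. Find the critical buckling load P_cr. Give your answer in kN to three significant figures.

P_cr ≈ 0.750 kN

Buckling occurs about the weak axis: I_min = h·b³/12 with b = 16.0 mm (the shorter side).
I_min = 23.2×16.0³/12 = 7.919×10^3 mm⁴
I = 7.919×10^3 mm⁴ = 7.919×10^-9 m⁴
Effective length L_e = K·L = 0.7 × 5.01 = 3.507 m
P_cr = π²EI / L_e² = π² × 118×10⁹ × 7.919×10^-9 / 3.507² = 749.9 N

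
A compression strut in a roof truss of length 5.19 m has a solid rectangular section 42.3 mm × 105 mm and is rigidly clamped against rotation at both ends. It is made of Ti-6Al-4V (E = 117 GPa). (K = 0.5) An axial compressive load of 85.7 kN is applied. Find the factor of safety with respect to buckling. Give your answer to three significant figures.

Buckling occurs about the weak axis: I_min = h·b³/12 with b = 42.3 mm (the shorter side).
I_min = 105×42.3³/12 = 6.623×10^5 mm⁴
I = 6.623×10^5 mm⁴ = 6.623×10^-7 m⁴
Effective length L_e = K·L = 0.5 × 5.19 = 2.595 m
P_cr = π²EI / L_e² = π² × 117×10⁹ × 6.623×10^-7 / 2.595² = 1.136×10^5 N
Factor of safety n = P_cr / P = 113.56 / 85.7 = 1.33

n ≈ 1.33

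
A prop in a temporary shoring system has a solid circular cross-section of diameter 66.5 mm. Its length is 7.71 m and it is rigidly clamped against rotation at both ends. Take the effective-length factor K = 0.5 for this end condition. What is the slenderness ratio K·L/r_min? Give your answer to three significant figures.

λ ≈ 232

I = πd⁴/64 = π×66.5⁴/64 = 9.600×10^5 mm⁴
A = 3.473×10^3 mm²;  r_min = √(I/A) = √(9.600×10^5/3.473×10^3) = 16.62 mm
L_e = K·L = 0.5 × 7.71 m = 3.855 m = 3855.0 mm
λ = L_e / r_min = 3855.0 / 16.62 = 232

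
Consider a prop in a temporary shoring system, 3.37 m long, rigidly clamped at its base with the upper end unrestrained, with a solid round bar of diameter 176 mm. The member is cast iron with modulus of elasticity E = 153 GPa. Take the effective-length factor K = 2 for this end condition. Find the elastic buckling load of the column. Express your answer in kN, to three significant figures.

P_cr ≈ 1570 kN

I = πd⁴/64 = π×176⁴/64 = 4.710×10^7 mm⁴
I = 4.710×10^7 mm⁴ = 4.710×10^-5 m⁴
Effective length L_e = K·L = 2 × 3.37 = 6.740 m
P_cr = π²EI / L_e² = π² × 153×10⁹ × 4.710×10^-5 / 6.740² = 1.566×10^6 N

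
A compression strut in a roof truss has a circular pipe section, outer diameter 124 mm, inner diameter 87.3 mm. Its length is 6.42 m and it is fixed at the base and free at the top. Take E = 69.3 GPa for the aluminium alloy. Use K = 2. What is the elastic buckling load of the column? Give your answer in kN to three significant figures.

d_o = 124 mm, d_i = 87.3 mm
I = π(d_o⁴ − d_i⁴)/64 = π(124⁴ − 87.30⁴)/64 = 8.754×10^6 mm⁴
I = 8.754×10^6 mm⁴ = 8.754×10^-6 m⁴
Effective length L_e = K·L = 2 × 6.42 = 12.84 m
P_cr = π²EI / L_e² = π² × 69.3×10⁹ × 8.754×10^-6 / 12.84² = 3.632×10^4 N

P_cr ≈ 36.3 kN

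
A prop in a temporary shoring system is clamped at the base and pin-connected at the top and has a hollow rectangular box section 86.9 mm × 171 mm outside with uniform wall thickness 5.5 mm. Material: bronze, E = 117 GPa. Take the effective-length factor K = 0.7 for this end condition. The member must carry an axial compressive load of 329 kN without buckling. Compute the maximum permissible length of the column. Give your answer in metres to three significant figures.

L_max ≈ 5.02 m

Inner dimensions: h_i = 171 − 2×5.5 = 160.0 mm, b_i = 86.9 − 2×5.5 = 75.90 mm
Weak-axis I_min = (h_o·b_o³ − h_i·b_i³)/12 with b_o = 86.9, b_i = 75.90 mm (shorter outer/inner sides).
I_min = (171×86.9³ − 160.0×75.90³)/12 = 3.521×10^6 mm⁴
I = 3.521×10^-6 m⁴
At the buckling limit P_cr = P = 3.290×10^5 N
From P_cr = π²EI/(K·L)²:  L = (1/K)·√(π²EI/P_cr) = (1/0.7)·√(π²×1.17×10^11×3.521×10^-6/3.290×10^5)
L = 5.02 m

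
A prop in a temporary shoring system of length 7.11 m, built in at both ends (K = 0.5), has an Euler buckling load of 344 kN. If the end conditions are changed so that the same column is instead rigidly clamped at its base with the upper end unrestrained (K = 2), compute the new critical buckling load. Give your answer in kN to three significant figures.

P_cr ∝ 1/K², so P_cr,new = P_cr,old × (K_old/K_new)² = 344 × (0.5/2)²
= 344 × 0.06250 = 21.5 kN

P_cr ≈ 21.5 kN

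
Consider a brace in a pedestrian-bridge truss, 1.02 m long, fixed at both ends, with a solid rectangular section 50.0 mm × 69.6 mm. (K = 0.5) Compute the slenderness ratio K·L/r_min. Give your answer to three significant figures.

For a rectangle r_min = b/√12 = 50.0/√12 = 14.43 mm
L_e = K·L = 0.5 × 1.02 m = 0.5100 m = 510.00 mm
λ = L_e / r_min = 510.00 / 14.43 = 35.3

λ ≈ 35.3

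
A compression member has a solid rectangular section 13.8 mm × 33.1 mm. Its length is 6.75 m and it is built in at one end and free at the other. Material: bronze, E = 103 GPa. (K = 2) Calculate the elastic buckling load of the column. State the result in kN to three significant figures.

Buckling occurs about the weak axis: I_min = h·b³/12 with b = 13.8 mm (the shorter side).
I_min = 33.1×13.8³/12 = 7.249×10^3 mm⁴
I = 7.249×10^3 mm⁴ = 7.249×10^-9 m⁴
Effective length L_e = K·L = 2 × 6.75 = 13.50 m
P_cr = π²EI / L_e² = π² × 103×10⁹ × 7.249×10^-9 / 13.50² = 40.43 N

P_cr ≈ 0.0404 kN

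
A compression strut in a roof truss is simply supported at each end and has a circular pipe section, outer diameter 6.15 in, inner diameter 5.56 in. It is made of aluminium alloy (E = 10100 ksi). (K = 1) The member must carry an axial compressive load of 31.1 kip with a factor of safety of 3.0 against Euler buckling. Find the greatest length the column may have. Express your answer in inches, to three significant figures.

L_max ≈ 158 in

d_o = 6.15 in, d_i = 5.56 in
I = π(d_o⁴ − d_i⁴)/64 = π(6.15⁴ − 5.560⁴)/64 = 23.31 in⁴
Required critical load P_cr = n·P = 3.0 × 31.1 = 93.30 kip = 9.330×10^4 lb
From P_cr = π²EI/(K·L)²:  L = (1/K)·√(π²EI/P_cr) = (1/1)·√(π²×1.01×10^7×23.31/9.330×10^4)
L = 158 in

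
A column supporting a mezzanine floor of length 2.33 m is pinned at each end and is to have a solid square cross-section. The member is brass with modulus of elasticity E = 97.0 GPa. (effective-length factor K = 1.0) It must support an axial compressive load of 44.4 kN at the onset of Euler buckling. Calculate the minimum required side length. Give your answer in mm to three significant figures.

a ≈ 41.7 mm

L_e = K·L = 1 × 2.33 = 2.330 m
Required I = P_cr·L_e²/(π²E) = 4.440×10^4 × 2.330² / (π² × 9.70×10^10) = 2.518×10^-7 m⁴
I_req = 2.518×10^5 mm⁴
Solid square: I = a⁴/12  ⇒  a = (12I)^(1/4) = (12×2.518×10^5)^(1/4) = 41.7 mm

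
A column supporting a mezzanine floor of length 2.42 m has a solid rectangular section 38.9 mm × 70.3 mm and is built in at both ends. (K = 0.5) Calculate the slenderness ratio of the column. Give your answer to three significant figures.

For a rectangle r_min = b/√12 = 38.9/√12 = 11.23 mm
L_e = K·L = 0.5 × 2.42 m = 1.210 m = 1210.0 mm
λ = L_e / r_min = 1210.0 / 11.23 = 108

λ ≈ 108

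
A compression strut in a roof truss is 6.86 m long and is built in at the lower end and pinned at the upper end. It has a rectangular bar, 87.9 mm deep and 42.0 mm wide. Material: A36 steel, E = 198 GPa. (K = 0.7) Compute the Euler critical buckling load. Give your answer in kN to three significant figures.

P_cr ≈ 46.0 kN

Buckling occurs about the weak axis: I_min = h·b³/12 with b = 42.0 mm (the shorter side).
I_min = 87.9×42.0³/12 = 5.427×10^5 mm⁴
I = 5.427×10^5 mm⁴ = 5.427×10^-7 m⁴
Effective length L_e = K·L = 0.7 × 6.86 = 4.802 m
P_cr = π²EI / L_e² = π² × 198×10⁹ × 5.427×10^-7 / 4.802² = 4.599×10^4 N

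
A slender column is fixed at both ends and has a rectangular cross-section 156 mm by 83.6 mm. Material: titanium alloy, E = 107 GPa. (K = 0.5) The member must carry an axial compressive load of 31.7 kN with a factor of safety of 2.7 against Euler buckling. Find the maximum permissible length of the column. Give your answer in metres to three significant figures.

Buckling occurs about the weak axis: I_min = h·b³/12 with b = 83.6 mm (the shorter side).
I_min = 156×83.6³/12 = 7.596×10^6 mm⁴
I = 7.596×10^-6 m⁴
Required critical load P_cr = n·P = 2.7 × 31.7 = 85.59 kN = 8.559×10^4 N
From P_cr = π²EI/(K·L)²:  L = (1/K)·√(π²EI/P_cr) = (1/0.5)·√(π²×1.07×10^11×7.596×10^-6/8.559×10^4)
L = 19.4 m

L_max ≈ 19.4 m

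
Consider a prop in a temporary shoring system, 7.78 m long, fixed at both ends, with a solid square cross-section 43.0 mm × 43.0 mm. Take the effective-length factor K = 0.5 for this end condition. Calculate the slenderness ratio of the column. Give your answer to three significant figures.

For a square r = a/√12 = 43.0/√12 = 12.41 mm
L_e = K·L = 0.5 × 7.78 m = 3.890 m = 3890.0 mm
λ = L_e / r_min = 3890.0 / 12.41 = 313

λ ≈ 313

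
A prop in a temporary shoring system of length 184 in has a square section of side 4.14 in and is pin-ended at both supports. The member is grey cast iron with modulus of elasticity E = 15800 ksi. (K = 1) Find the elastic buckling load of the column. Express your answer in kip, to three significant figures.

P_cr ≈ 113 kip

I = a⁴/12 = 4.14⁴/12 = 24.48 in⁴
Effective length L_e = K·L = 1 × 184 = 184.0 in
P_cr = π²EI / L_e² = π² × 15800×10³ × 24.48 / 184.0² = 1.128×10^5 lb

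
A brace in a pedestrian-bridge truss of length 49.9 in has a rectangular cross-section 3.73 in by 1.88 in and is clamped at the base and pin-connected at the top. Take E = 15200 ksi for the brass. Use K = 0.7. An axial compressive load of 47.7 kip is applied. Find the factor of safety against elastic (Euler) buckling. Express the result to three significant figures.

n ≈ 5.32

Buckling occurs about the weak axis: I_min = h·b³/12 with b = 1.88 in (the shorter side).
I_min = 3.73×1.88³/12 = 2.065 in⁴
Effective length L_e = K·L = 0.7 × 49.9 = 34.93 in
P_cr = π²EI / L_e² = π² × 15200×10³ × 2.065 / 34.93² = 2.539×10^5 lb
Factor of safety n = P_cr / P = 253.95 / 47.7 = 5.32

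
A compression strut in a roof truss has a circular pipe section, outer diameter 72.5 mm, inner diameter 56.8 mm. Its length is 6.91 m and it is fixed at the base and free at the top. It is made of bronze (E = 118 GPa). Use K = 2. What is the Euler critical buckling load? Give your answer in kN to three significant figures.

d_o = 72.5 mm, d_i = 56.8 mm
I = π(d_o⁴ − d_i⁴)/64 = π(72.5⁴ − 56.80⁴)/64 = 8.453×10^5 mm⁴
I = 8.453×10^5 mm⁴ = 8.453×10^-7 m⁴
Effective length L_e = K·L = 2 × 6.91 = 13.82 m
P_cr = π²EI / L_e² = π² × 118×10⁹ × 8.453×10^-7 / 13.82² = 5.154×10^3 N

P_cr ≈ 5.15 kN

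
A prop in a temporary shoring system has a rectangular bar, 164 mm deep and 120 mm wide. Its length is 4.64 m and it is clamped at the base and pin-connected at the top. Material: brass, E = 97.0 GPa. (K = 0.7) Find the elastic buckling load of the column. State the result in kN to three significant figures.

P_cr ≈ 2140 kN

Buckling occurs about the weak axis: I_min = h·b³/12 with b = 120 mm (the shorter side).
I_min = 164×120³/12 = 2.362×10^7 mm⁴
I = 2.362×10^7 mm⁴ = 2.362×10^-5 m⁴
Effective length L_e = K·L = 0.7 × 4.64 = 3.248 m
P_cr = π²EI / L_e² = π² × 97.0×10⁹ × 2.362×10^-5 / 3.248² = 2.143×10^6 N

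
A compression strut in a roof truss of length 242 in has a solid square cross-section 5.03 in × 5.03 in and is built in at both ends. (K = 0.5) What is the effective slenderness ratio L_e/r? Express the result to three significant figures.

For a square r = a/√12 = 5.03/√12 = 1.452 in
L_e = K·L = 0.5 × 242 = 121.0 in
λ = L_e / r_min = 121.00 / 1.452 = 83.3

λ ≈ 83.3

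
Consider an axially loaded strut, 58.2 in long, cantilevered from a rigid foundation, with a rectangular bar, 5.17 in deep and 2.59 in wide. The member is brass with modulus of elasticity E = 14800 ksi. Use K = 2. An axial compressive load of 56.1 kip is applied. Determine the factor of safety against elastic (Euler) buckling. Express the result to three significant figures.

Buckling occurs about the weak axis: I_min = h·b³/12 with b = 2.59 in (the shorter side).
I_min = 5.17×2.59³/12 = 7.485 in⁴
Effective length L_e = K·L = 2 × 58.2 = 116.4 in
P_cr = π²EI / L_e² = π² × 14800×10³ × 7.485 / 116.4² = 8.070×10^4 lb
Factor of safety n = P_cr / P = 80.698 / 56.1 = 1.44

n ≈ 1.44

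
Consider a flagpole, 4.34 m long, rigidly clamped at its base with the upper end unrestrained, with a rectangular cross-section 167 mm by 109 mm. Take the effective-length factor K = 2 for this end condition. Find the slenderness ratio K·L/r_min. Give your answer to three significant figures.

For a rectangle r_min = b/√12 = 109/√12 = 31.47 mm
L_e = K·L = 2 × 4.34 m = 8.680 m = 8680.0 mm
λ = L_e / r_min = 8680.0 / 31.47 = 276

λ ≈ 276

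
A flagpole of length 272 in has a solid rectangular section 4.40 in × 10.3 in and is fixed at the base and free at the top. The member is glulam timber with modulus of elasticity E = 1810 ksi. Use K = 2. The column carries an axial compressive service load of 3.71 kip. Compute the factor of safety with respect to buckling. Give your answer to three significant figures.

n ≈ 1.19

Buckling occurs about the weak axis: I_min = h·b³/12 with b = 4.40 in (the shorter side).
I_min = 10.3×4.40³/12 = 73.12 in⁴
Effective length L_e = K·L = 2 × 272 = 544.0 in
P_cr = π²EI / L_e² = π² × 1810×10³ × 73.12 / 544.0² = 4.414×10^3 lb
Factor of safety n = P_cr / P = 4.4136 / 3.71 = 1.19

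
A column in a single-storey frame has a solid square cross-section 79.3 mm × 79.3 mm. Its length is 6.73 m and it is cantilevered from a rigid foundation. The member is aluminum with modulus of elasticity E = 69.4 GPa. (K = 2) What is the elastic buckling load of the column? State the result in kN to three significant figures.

P_cr ≈ 12.5 kN

I = a⁴/12 = 79.3⁴/12 = 3.295×10^6 mm⁴
I = 3.295×10^6 mm⁴ = 3.295×10^-6 m⁴
Effective length L_e = K·L = 2 × 6.73 = 13.46 m
P_cr = π²EI / L_e² = π² × 69.4×10⁹ × 3.295×10^-6 / 13.46² = 1.246×10^4 N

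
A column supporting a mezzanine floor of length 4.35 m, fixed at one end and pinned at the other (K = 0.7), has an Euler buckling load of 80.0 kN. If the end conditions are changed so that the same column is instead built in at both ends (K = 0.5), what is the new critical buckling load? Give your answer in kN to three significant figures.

P_cr ∝ 1/K², so P_cr,new = P_cr,old × (K_old/K_new)² = 80.0 × (0.7/0.5)²
= 80.0 × 1.960 = 157 kN

P_cr ≈ 157 kN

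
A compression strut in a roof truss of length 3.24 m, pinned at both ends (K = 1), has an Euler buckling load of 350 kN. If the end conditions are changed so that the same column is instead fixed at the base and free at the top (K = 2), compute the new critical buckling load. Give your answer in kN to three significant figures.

P_cr ∝ 1/K², so P_cr,new = P_cr,old × (K_old/K_new)² = 350 × (1/2)²
= 350 × 0.2500 = 87.5 kN

P_cr ≈ 87.5 kN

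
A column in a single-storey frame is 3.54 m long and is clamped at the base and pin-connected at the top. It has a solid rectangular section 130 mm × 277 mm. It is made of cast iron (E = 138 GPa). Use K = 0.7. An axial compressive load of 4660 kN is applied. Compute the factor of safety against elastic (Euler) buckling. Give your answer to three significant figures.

Buckling occurs about the weak axis: I_min = h·b³/12 with b = 130 mm (the shorter side).
I_min = 277×130³/12 = 5.071×10^7 mm⁴
I = 5.071×10^7 mm⁴ = 5.071×10^-5 m⁴
Effective length L_e = K·L = 0.7 × 3.54 = 2.478 m
P_cr = π²EI / L_e² = π² × 138×10⁹ × 5.071×10^-5 / 2.478² = 1.125×10^7 N
Factor of safety n = P_cr / P = 11249 / 4660 = 2.41

n ≈ 2.41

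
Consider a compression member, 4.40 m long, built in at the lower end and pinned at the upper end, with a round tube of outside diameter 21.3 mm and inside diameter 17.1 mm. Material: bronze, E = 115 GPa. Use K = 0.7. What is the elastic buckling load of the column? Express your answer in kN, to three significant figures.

P_cr ≈ 0.707 kN

d_o = 21.3 mm, d_i = 17.1 mm
I = π(d_o⁴ − d_i⁴)/64 = π(21.3⁴ − 17.10⁴)/64 = 5.907×10^3 mm⁴
I = 5.907×10^3 mm⁴ = 5.907×10^-9 m⁴
Effective length L_e = K·L = 0.7 × 4.40 = 3.080 m
P_cr = π²EI / L_e² = π² × 115×10⁹ × 5.907×10^-9 / 3.080² = 706.7 N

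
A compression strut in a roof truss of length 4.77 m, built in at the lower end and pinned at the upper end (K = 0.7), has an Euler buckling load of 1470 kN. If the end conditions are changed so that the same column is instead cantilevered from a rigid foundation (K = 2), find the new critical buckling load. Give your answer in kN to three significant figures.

P_cr ∝ 1/K², so P_cr,new = P_cr,old × (K_old/K_new)² = 1470 × (0.7/2)²
= 1470 × 0.1225 = 180 kN

P_cr ≈ 180 kN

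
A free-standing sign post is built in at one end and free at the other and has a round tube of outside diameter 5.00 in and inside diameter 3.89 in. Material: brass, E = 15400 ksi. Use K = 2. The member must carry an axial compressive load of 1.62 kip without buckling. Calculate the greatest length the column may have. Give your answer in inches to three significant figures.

d_o = 5.00 in, d_i = 3.89 in
I = π(d_o⁴ − d_i⁴)/64 = π(5.00⁴ − 3.890⁴)/64 = 19.44 in⁴
At the buckling limit P_cr = P = 1.620×10^3 lb
From P_cr = π²EI/(K·L)²:  L = (1/K)·√(π²EI/P_cr) = (1/2)·√(π²×1.54×10^7×19.44/1.620×10^3)
L = 675 in

L_max ≈ 675 in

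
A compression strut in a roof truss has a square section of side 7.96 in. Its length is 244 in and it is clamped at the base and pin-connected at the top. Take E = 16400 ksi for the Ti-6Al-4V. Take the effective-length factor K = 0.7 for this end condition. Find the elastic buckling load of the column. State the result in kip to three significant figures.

P_cr ≈ 1860 kip

I = a⁴/12 = 7.96⁴/12 = 334.6 in⁴
Effective length L_e = K·L = 0.7 × 244 = 170.8 in
P_cr = π²EI / L_e² = π² × 16400×10³ × 334.6 / 170.8² = 1.856×10^6 lb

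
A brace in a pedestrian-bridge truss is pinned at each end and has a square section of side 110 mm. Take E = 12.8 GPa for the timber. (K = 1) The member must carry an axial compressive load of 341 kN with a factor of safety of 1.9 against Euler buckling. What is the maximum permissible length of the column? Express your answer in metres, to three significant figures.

I = a⁴/12 = 110⁴/12 = 1.220×10^7 mm⁴
I = 1.220×10^-5 m⁴
Required critical load P_cr = n·P = 1.9 × 341 = 647.9 kN = 6.479×10^5 N
From P_cr = π²EI/(K·L)²:  L = (1/K)·√(π²EI/P_cr) = (1/1)·√(π²×1.28×10^10×1.220×10^-5/6.479×10^5)
L = 1.54 m

L_max ≈ 1.54 m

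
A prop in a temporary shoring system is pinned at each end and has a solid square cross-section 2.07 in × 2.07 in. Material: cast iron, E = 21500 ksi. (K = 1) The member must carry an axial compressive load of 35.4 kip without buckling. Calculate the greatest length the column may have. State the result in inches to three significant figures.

L_max ≈ 95.8 in

I = a⁴/12 = 2.07⁴/12 = 1.530 in⁴
At the buckling limit P_cr = P = 3.540×10^4 lb
From P_cr = π²EI/(K·L)²:  L = (1/K)·√(π²EI/P_cr) = (1/1)·√(π²×2.15×10^7×1.530/3.540×10^4)
L = 95.8 in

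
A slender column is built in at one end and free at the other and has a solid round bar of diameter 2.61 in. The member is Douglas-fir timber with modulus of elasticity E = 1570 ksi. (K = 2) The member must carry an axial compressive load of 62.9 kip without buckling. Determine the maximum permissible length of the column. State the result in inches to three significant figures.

L_max ≈ 11.8 in

I = πd⁴/64 = π×2.61⁴/64 = 2.278 in⁴
At the buckling limit P_cr = P = 6.290×10^4 lb
From P_cr = π²EI/(K·L)²:  L = (1/K)·√(π²EI/P_cr) = (1/2)·√(π²×1.57×10^6×2.278/6.290×10^4)
L = 11.8 in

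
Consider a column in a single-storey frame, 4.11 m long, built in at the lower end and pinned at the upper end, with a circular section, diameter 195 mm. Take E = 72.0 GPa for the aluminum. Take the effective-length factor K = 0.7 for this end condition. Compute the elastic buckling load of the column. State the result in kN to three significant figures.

I = πd⁴/64 = π×195⁴/64 = 7.098×10^7 mm⁴
I = 7.098×10^7 mm⁴ = 7.098×10^-5 m⁴
Effective length L_e = K·L = 0.7 × 4.11 = 2.877 m
P_cr = π²EI / L_e² = π² × 72.0×10⁹ × 7.098×10^-5 / 2.877² = 6.093×10^6 N

P_cr ≈ 6090 kN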